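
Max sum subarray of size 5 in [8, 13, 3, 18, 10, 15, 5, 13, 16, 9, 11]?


[0:5]: 52
[1:6]: 59
[2:7]: 51
[3:8]: 61
[4:9]: 59
[5:10]: 58
[6:11]: 54

Max: 61 at [3:8]


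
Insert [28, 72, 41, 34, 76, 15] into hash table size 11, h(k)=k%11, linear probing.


Insert 28: h=6 -> slot 6
Insert 72: h=6, 1 probes -> slot 7
Insert 41: h=8 -> slot 8
Insert 34: h=1 -> slot 1
Insert 76: h=10 -> slot 10
Insert 15: h=4 -> slot 4

Table: [None, 34, None, None, 15, None, 28, 72, 41, None, 76]


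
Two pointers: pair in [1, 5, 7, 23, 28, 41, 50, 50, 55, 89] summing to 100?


lo=0(1)+hi=9(89)=90
lo=1(5)+hi=9(89)=94
lo=2(7)+hi=9(89)=96
lo=3(23)+hi=9(89)=112
lo=3(23)+hi=8(55)=78
lo=4(28)+hi=8(55)=83
lo=5(41)+hi=8(55)=96
lo=6(50)+hi=8(55)=105
lo=6(50)+hi=7(50)=100

Yes: 50+50=100


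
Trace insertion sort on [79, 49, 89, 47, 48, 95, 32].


Initial: [79, 49, 89, 47, 48, 95, 32]
Insert 49: [49, 79, 89, 47, 48, 95, 32]
Insert 89: [49, 79, 89, 47, 48, 95, 32]
Insert 47: [47, 49, 79, 89, 48, 95, 32]
Insert 48: [47, 48, 49, 79, 89, 95, 32]
Insert 95: [47, 48, 49, 79, 89, 95, 32]
Insert 32: [32, 47, 48, 49, 79, 89, 95]

Sorted: [32, 47, 48, 49, 79, 89, 95]


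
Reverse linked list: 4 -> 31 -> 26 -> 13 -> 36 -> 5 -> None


Step 1: curr=4, set curr.next=prev(None) | reversed so far: 4
Step 2: curr=31, set curr.next=prev(4) | reversed so far: 31 -> 4
Step 3: curr=26, set curr.next=prev(31) | reversed so far: 26 -> 31 -> 4
Step 4: curr=13, set curr.next=prev(26) | reversed so far: 13 -> 26 -> 31 -> 4
Step 5: curr=36, set curr.next=prev(13) | reversed so far: 36 -> 13 -> 26 -> 31 -> 4
Step 6: curr=5, set curr.next=prev(36) | reversed so far: 5 -> 36 -> 13 -> 26 -> 31 -> 4

5 -> 36 -> 13 -> 26 -> 31 -> 4 -> None


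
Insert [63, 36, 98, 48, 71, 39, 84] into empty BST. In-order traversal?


Insert 63: root
Insert 36: L from 63
Insert 98: R from 63
Insert 48: L from 63 -> R from 36
Insert 71: R from 63 -> L from 98
Insert 39: L from 63 -> R from 36 -> L from 48
Insert 84: R from 63 -> L from 98 -> R from 71

In-order: [36, 39, 48, 63, 71, 84, 98]


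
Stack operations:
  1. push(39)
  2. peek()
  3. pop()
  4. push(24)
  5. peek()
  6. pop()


push(39) -> [39]
peek()->39
pop()->39, []
push(24) -> [24]
peek()->24
pop()->24, []

Final stack: []


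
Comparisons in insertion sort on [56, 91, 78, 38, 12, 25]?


Algorithm: insertion sort
Input: [56, 91, 78, 38, 12, 25]
Sorted: [12, 25, 38, 56, 78, 91]

15


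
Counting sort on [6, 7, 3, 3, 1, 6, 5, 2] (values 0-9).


Input: [6, 7, 3, 3, 1, 6, 5, 2]
Counts: [0, 1, 1, 2, 0, 1, 2, 1, 0, 0]

Sorted: [1, 2, 3, 3, 5, 6, 6, 7]


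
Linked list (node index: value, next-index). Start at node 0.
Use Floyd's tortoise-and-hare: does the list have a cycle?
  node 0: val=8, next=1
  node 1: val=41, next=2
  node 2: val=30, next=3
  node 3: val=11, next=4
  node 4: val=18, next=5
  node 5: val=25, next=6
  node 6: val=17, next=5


Floyd's tortoise (slow, +1) and hare (fast, +2):
  init: slow=0, fast=0
  step 1: slow=1, fast=2
  step 2: slow=2, fast=4
  step 3: slow=3, fast=6
  step 4: slow=4, fast=6
  step 5: slow=5, fast=6
  step 6: slow=6, fast=6
  slow == fast at node 6: cycle detected

Cycle: yes


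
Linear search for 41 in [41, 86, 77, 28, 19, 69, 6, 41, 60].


i=0: 41==41 found!

Found at 0, 1 comps


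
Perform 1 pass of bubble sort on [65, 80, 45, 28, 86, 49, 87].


Initial: [65, 80, 45, 28, 86, 49, 87]
Pass 1: [65, 45, 28, 80, 49, 86, 87] (3 swaps)

After 1 pass: [65, 45, 28, 80, 49, 86, 87]


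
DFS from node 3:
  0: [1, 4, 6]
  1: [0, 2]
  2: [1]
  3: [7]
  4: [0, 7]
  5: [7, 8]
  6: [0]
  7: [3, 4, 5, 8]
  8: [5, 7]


Visit 3, push [7]
Visit 7, push [8, 5, 4]
Visit 4, push [0]
Visit 0, push [6, 1]
Visit 1, push [2]
Visit 2, push []
Visit 6, push []
Visit 5, push [8]
Visit 8, push []

DFS order: [3, 7, 4, 0, 1, 2, 6, 5, 8]


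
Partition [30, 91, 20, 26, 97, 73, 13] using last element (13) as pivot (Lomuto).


Pivot: 13
Place pivot at 0: [13, 91, 20, 26, 97, 73, 30]

Partitioned: [13, 91, 20, 26, 97, 73, 30]


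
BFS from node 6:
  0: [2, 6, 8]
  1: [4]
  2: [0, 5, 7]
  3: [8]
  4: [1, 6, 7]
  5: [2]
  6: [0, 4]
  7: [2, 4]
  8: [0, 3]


Visit 6, enqueue [0, 4]
Visit 0, enqueue [2, 8]
Visit 4, enqueue [1, 7]
Visit 2, enqueue [5]
Visit 8, enqueue [3]
Visit 1, enqueue []
Visit 7, enqueue []
Visit 5, enqueue []
Visit 3, enqueue []

BFS order: [6, 0, 4, 2, 8, 1, 7, 5, 3]


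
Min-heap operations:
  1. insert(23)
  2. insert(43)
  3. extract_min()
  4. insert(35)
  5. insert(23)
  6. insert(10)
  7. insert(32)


insert(23) -> [23]
insert(43) -> [23, 43]
extract_min()->23, [43]
insert(35) -> [35, 43]
insert(23) -> [23, 43, 35]
insert(10) -> [10, 23, 35, 43]
insert(32) -> [10, 23, 35, 43, 32]

Final heap: [10, 23, 35, 43, 32]


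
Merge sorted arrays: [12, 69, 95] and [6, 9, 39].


Take 6 from B
Take 9 from B
Take 12 from A
Take 39 from B

Merged: [6, 9, 12, 39, 69, 95]


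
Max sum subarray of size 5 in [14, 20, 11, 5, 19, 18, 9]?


[0:5]: 69
[1:6]: 73
[2:7]: 62

Max: 73 at [1:6]


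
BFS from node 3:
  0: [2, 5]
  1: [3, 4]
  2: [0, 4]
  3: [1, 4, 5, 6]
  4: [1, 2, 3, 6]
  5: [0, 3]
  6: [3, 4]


Visit 3, enqueue [1, 4, 5, 6]
Visit 1, enqueue []
Visit 4, enqueue [2]
Visit 5, enqueue [0]
Visit 6, enqueue []
Visit 2, enqueue []
Visit 0, enqueue []

BFS order: [3, 1, 4, 5, 6, 2, 0]


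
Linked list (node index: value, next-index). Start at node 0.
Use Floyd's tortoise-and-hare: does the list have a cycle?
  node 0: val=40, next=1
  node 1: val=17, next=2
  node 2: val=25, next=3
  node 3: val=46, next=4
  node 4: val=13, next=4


Floyd's tortoise (slow, +1) and hare (fast, +2):
  init: slow=0, fast=0
  step 1: slow=1, fast=2
  step 2: slow=2, fast=4
  step 3: slow=3, fast=4
  step 4: slow=4, fast=4
  slow == fast at node 4: cycle detected

Cycle: yes


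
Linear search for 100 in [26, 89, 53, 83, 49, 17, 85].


i=0: 26!=100
i=1: 89!=100
i=2: 53!=100
i=3: 83!=100
i=4: 49!=100
i=5: 17!=100
i=6: 85!=100

Not found, 7 comps


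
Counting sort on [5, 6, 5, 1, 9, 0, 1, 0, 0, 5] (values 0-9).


Input: [5, 6, 5, 1, 9, 0, 1, 0, 0, 5]
Counts: [3, 2, 0, 0, 0, 3, 1, 0, 0, 1]

Sorted: [0, 0, 0, 1, 1, 5, 5, 5, 6, 9]


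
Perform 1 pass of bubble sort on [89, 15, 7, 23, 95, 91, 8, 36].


Initial: [89, 15, 7, 23, 95, 91, 8, 36]
Pass 1: [15, 7, 23, 89, 91, 8, 36, 95] (6 swaps)

After 1 pass: [15, 7, 23, 89, 91, 8, 36, 95]


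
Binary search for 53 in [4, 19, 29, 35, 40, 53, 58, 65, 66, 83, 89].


Step 1: lo=0, hi=10, mid=5, val=53

Found at index 5


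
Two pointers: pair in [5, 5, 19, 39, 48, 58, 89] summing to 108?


lo=0(5)+hi=6(89)=94
lo=1(5)+hi=6(89)=94
lo=2(19)+hi=6(89)=108

Yes: 19+89=108


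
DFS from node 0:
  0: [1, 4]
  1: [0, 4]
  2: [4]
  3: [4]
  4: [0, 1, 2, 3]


Visit 0, push [4, 1]
Visit 1, push [4]
Visit 4, push [3, 2]
Visit 2, push []
Visit 3, push []

DFS order: [0, 1, 4, 2, 3]


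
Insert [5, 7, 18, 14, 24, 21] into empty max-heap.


Insert 5: [5]
Insert 7: [7, 5]
Insert 18: [18, 5, 7]
Insert 14: [18, 14, 7, 5]
Insert 24: [24, 18, 7, 5, 14]
Insert 21: [24, 18, 21, 5, 14, 7]

Final heap: [24, 18, 21, 5, 14, 7]


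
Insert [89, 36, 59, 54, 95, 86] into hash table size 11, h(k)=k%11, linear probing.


Insert 89: h=1 -> slot 1
Insert 36: h=3 -> slot 3
Insert 59: h=4 -> slot 4
Insert 54: h=10 -> slot 10
Insert 95: h=7 -> slot 7
Insert 86: h=9 -> slot 9

Table: [None, 89, None, 36, 59, None, None, 95, None, 86, 54]


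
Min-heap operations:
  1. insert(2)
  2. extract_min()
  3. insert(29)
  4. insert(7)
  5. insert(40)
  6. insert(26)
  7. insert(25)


insert(2) -> [2]
extract_min()->2, []
insert(29) -> [29]
insert(7) -> [7, 29]
insert(40) -> [7, 29, 40]
insert(26) -> [7, 26, 40, 29]
insert(25) -> [7, 25, 40, 29, 26]

Final heap: [7, 25, 40, 29, 26]


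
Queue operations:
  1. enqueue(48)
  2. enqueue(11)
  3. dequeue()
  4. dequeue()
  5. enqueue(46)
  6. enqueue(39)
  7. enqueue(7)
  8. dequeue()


enqueue(48) -> [48]
enqueue(11) -> [48, 11]
dequeue()->48, [11]
dequeue()->11, []
enqueue(46) -> [46]
enqueue(39) -> [46, 39]
enqueue(7) -> [46, 39, 7]
dequeue()->46, [39, 7]

Final queue: [39, 7]


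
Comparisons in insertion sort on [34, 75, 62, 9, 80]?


Algorithm: insertion sort
Input: [34, 75, 62, 9, 80]
Sorted: [9, 34, 62, 75, 80]

7


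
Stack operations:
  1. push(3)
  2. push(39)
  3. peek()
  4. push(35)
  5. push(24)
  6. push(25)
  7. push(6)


push(3) -> [3]
push(39) -> [3, 39]
peek()->39
push(35) -> [3, 39, 35]
push(24) -> [3, 39, 35, 24]
push(25) -> [3, 39, 35, 24, 25]
push(6) -> [3, 39, 35, 24, 25, 6]

Final stack: [3, 39, 35, 24, 25, 6]


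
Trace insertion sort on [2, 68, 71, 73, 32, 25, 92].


Initial: [2, 68, 71, 73, 32, 25, 92]
Insert 68: [2, 68, 71, 73, 32, 25, 92]
Insert 71: [2, 68, 71, 73, 32, 25, 92]
Insert 73: [2, 68, 71, 73, 32, 25, 92]
Insert 32: [2, 32, 68, 71, 73, 25, 92]
Insert 25: [2, 25, 32, 68, 71, 73, 92]
Insert 92: [2, 25, 32, 68, 71, 73, 92]

Sorted: [2, 25, 32, 68, 71, 73, 92]


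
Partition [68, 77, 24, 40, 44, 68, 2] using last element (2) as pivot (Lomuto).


Pivot: 2
Place pivot at 0: [2, 77, 24, 40, 44, 68, 68]

Partitioned: [2, 77, 24, 40, 44, 68, 68]


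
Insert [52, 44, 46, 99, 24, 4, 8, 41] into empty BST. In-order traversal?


Insert 52: root
Insert 44: L from 52
Insert 46: L from 52 -> R from 44
Insert 99: R from 52
Insert 24: L from 52 -> L from 44
Insert 4: L from 52 -> L from 44 -> L from 24
Insert 8: L from 52 -> L from 44 -> L from 24 -> R from 4
Insert 41: L from 52 -> L from 44 -> R from 24

In-order: [4, 8, 24, 41, 44, 46, 52, 99]


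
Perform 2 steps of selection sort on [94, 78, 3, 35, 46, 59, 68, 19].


Initial: [94, 78, 3, 35, 46, 59, 68, 19]
Step 1: min=3 at 2
  Swap: [3, 78, 94, 35, 46, 59, 68, 19]
Step 2: min=19 at 7
  Swap: [3, 19, 94, 35, 46, 59, 68, 78]

After 2 steps: [3, 19, 94, 35, 46, 59, 68, 78]


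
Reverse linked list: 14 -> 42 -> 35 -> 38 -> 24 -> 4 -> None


Step 1: curr=14, set curr.next=prev(None) | reversed so far: 14
Step 2: curr=42, set curr.next=prev(14) | reversed so far: 42 -> 14
Step 3: curr=35, set curr.next=prev(42) | reversed so far: 35 -> 42 -> 14
Step 4: curr=38, set curr.next=prev(35) | reversed so far: 38 -> 35 -> 42 -> 14
Step 5: curr=24, set curr.next=prev(38) | reversed so far: 24 -> 38 -> 35 -> 42 -> 14
Step 6: curr=4, set curr.next=prev(24) | reversed so far: 4 -> 24 -> 38 -> 35 -> 42 -> 14

4 -> 24 -> 38 -> 35 -> 42 -> 14 -> None


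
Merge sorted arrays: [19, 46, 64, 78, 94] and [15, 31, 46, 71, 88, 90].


Take 15 from B
Take 19 from A
Take 31 from B
Take 46 from A
Take 46 from B
Take 64 from A
Take 71 from B
Take 78 from A
Take 88 from B
Take 90 from B

Merged: [15, 19, 31, 46, 46, 64, 71, 78, 88, 90, 94]


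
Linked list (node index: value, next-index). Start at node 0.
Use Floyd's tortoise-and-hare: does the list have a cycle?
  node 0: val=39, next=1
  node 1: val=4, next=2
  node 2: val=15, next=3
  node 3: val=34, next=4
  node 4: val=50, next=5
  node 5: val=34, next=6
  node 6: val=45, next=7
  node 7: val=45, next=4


Floyd's tortoise (slow, +1) and hare (fast, +2):
  init: slow=0, fast=0
  step 1: slow=1, fast=2
  step 2: slow=2, fast=4
  step 3: slow=3, fast=6
  step 4: slow=4, fast=4
  slow == fast at node 4: cycle detected

Cycle: yes


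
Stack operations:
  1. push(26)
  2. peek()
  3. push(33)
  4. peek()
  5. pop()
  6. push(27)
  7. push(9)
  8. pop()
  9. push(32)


push(26) -> [26]
peek()->26
push(33) -> [26, 33]
peek()->33
pop()->33, [26]
push(27) -> [26, 27]
push(9) -> [26, 27, 9]
pop()->9, [26, 27]
push(32) -> [26, 27, 32]

Final stack: [26, 27, 32]


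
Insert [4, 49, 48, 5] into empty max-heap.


Insert 4: [4]
Insert 49: [49, 4]
Insert 48: [49, 4, 48]
Insert 5: [49, 5, 48, 4]

Final heap: [49, 5, 48, 4]


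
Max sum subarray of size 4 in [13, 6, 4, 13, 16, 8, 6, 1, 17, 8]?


[0:4]: 36
[1:5]: 39
[2:6]: 41
[3:7]: 43
[4:8]: 31
[5:9]: 32
[6:10]: 32

Max: 43 at [3:7]


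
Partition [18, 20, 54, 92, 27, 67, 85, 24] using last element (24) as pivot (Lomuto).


Pivot: 24
  18 <= 24: advance i (no swap)
  20 <= 24: advance i (no swap)
Place pivot at 2: [18, 20, 24, 92, 27, 67, 85, 54]

Partitioned: [18, 20, 24, 92, 27, 67, 85, 54]


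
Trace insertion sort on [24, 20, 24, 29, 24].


Initial: [24, 20, 24, 29, 24]
Insert 20: [20, 24, 24, 29, 24]
Insert 24: [20, 24, 24, 29, 24]
Insert 29: [20, 24, 24, 29, 24]
Insert 24: [20, 24, 24, 24, 29]

Sorted: [20, 24, 24, 24, 29]


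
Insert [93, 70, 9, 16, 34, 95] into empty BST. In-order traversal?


Insert 93: root
Insert 70: L from 93
Insert 9: L from 93 -> L from 70
Insert 16: L from 93 -> L from 70 -> R from 9
Insert 34: L from 93 -> L from 70 -> R from 9 -> R from 16
Insert 95: R from 93

In-order: [9, 16, 34, 70, 93, 95]


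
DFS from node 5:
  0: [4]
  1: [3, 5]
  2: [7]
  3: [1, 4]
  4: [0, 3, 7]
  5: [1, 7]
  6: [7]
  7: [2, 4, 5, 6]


Visit 5, push [7, 1]
Visit 1, push [3]
Visit 3, push [4]
Visit 4, push [7, 0]
Visit 0, push []
Visit 7, push [6, 2]
Visit 2, push []
Visit 6, push []

DFS order: [5, 1, 3, 4, 0, 7, 2, 6]


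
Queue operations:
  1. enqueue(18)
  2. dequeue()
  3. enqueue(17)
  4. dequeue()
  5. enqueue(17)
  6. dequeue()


enqueue(18) -> [18]
dequeue()->18, []
enqueue(17) -> [17]
dequeue()->17, []
enqueue(17) -> [17]
dequeue()->17, []

Final queue: []


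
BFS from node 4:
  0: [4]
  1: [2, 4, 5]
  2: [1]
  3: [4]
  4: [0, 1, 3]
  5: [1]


Visit 4, enqueue [0, 1, 3]
Visit 0, enqueue []
Visit 1, enqueue [2, 5]
Visit 3, enqueue []
Visit 2, enqueue []
Visit 5, enqueue []

BFS order: [4, 0, 1, 3, 2, 5]


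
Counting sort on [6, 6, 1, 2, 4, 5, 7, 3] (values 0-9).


Input: [6, 6, 1, 2, 4, 5, 7, 3]
Counts: [0, 1, 1, 1, 1, 1, 2, 1, 0, 0]

Sorted: [1, 2, 3, 4, 5, 6, 6, 7]


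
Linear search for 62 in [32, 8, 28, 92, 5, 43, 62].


i=0: 32!=62
i=1: 8!=62
i=2: 28!=62
i=3: 92!=62
i=4: 5!=62
i=5: 43!=62
i=6: 62==62 found!

Found at 6, 7 comps


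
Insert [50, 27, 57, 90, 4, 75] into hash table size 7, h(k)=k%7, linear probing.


Insert 50: h=1 -> slot 1
Insert 27: h=6 -> slot 6
Insert 57: h=1, 1 probes -> slot 2
Insert 90: h=6, 1 probes -> slot 0
Insert 4: h=4 -> slot 4
Insert 75: h=5 -> slot 5

Table: [90, 50, 57, None, 4, 75, 27]


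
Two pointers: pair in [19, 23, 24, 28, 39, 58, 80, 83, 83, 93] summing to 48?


lo=0(19)+hi=9(93)=112
lo=0(19)+hi=8(83)=102
lo=0(19)+hi=7(83)=102
lo=0(19)+hi=6(80)=99
lo=0(19)+hi=5(58)=77
lo=0(19)+hi=4(39)=58
lo=0(19)+hi=3(28)=47
lo=1(23)+hi=3(28)=51
lo=1(23)+hi=2(24)=47

No pair found


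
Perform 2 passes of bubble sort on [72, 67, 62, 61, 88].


Initial: [72, 67, 62, 61, 88]
Pass 1: [67, 62, 61, 72, 88] (3 swaps)
Pass 2: [62, 61, 67, 72, 88] (2 swaps)

After 2 passes: [62, 61, 67, 72, 88]


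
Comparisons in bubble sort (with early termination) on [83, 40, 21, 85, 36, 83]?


Algorithm: bubble sort (with early termination)
Input: [83, 40, 21, 85, 36, 83]
Sorted: [21, 36, 40, 83, 83, 85]

14


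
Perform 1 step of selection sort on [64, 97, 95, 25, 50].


Initial: [64, 97, 95, 25, 50]
Step 1: min=25 at 3
  Swap: [25, 97, 95, 64, 50]

After 1 step: [25, 97, 95, 64, 50]


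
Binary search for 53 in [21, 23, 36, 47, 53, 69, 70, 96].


Step 1: lo=0, hi=7, mid=3, val=47
Step 2: lo=4, hi=7, mid=5, val=69
Step 3: lo=4, hi=4, mid=4, val=53

Found at index 4


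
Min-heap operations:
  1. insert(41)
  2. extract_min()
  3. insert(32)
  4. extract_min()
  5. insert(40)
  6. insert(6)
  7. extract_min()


insert(41) -> [41]
extract_min()->41, []
insert(32) -> [32]
extract_min()->32, []
insert(40) -> [40]
insert(6) -> [6, 40]
extract_min()->6, [40]

Final heap: [40]


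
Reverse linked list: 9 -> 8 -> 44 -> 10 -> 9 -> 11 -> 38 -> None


Step 1: curr=9, set curr.next=prev(None) | reversed so far: 9
Step 2: curr=8, set curr.next=prev(9) | reversed so far: 8 -> 9
Step 3: curr=44, set curr.next=prev(8) | reversed so far: 44 -> 8 -> 9
Step 4: curr=10, set curr.next=prev(44) | reversed so far: 10 -> 44 -> 8 -> 9
Step 5: curr=9, set curr.next=prev(10) | reversed so far: 9 -> 10 -> 44 -> 8 -> 9
Step 6: curr=11, set curr.next=prev(9) | reversed so far: 11 -> 9 -> 10 -> 44 -> 8 -> 9
Step 7: curr=38, set curr.next=prev(11) | reversed so far: 38 -> 11 -> 9 -> 10 -> 44 -> 8 -> 9

38 -> 11 -> 9 -> 10 -> 44 -> 8 -> 9 -> None


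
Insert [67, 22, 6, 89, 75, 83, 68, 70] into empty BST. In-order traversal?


Insert 67: root
Insert 22: L from 67
Insert 6: L from 67 -> L from 22
Insert 89: R from 67
Insert 75: R from 67 -> L from 89
Insert 83: R from 67 -> L from 89 -> R from 75
Insert 68: R from 67 -> L from 89 -> L from 75
Insert 70: R from 67 -> L from 89 -> L from 75 -> R from 68

In-order: [6, 22, 67, 68, 70, 75, 83, 89]


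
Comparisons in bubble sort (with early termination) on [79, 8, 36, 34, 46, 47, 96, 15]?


Algorithm: bubble sort (with early termination)
Input: [79, 8, 36, 34, 46, 47, 96, 15]
Sorted: [8, 15, 34, 36, 46, 47, 79, 96]

28


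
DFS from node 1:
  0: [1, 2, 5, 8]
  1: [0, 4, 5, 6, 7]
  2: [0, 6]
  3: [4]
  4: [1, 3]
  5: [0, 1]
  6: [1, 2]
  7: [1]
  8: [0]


Visit 1, push [7, 6, 5, 4, 0]
Visit 0, push [8, 5, 2]
Visit 2, push [6]
Visit 6, push []
Visit 5, push []
Visit 8, push []
Visit 4, push [3]
Visit 3, push []
Visit 7, push []

DFS order: [1, 0, 2, 6, 5, 8, 4, 3, 7]


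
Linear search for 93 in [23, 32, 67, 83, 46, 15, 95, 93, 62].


i=0: 23!=93
i=1: 32!=93
i=2: 67!=93
i=3: 83!=93
i=4: 46!=93
i=5: 15!=93
i=6: 95!=93
i=7: 93==93 found!

Found at 7, 8 comps


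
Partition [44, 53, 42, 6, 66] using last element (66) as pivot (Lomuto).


Pivot: 66
  44 <= 66: advance i (no swap)
  53 <= 66: advance i (no swap)
  42 <= 66: advance i (no swap)
  6 <= 66: advance i (no swap)
Place pivot at 4: [44, 53, 42, 6, 66]

Partitioned: [44, 53, 42, 6, 66]


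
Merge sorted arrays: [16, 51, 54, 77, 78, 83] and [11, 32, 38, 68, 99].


Take 11 from B
Take 16 from A
Take 32 from B
Take 38 from B
Take 51 from A
Take 54 from A
Take 68 from B
Take 77 from A
Take 78 from A
Take 83 from A

Merged: [11, 16, 32, 38, 51, 54, 68, 77, 78, 83, 99]


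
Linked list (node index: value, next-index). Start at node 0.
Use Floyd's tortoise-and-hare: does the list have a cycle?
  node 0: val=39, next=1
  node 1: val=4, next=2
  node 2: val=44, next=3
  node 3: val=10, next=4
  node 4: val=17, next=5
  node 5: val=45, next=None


Floyd's tortoise (slow, +1) and hare (fast, +2):
  init: slow=0, fast=0
  step 1: slow=1, fast=2
  step 2: slow=2, fast=4
  step 3: fast 4->5->None, no cycle

Cycle: no


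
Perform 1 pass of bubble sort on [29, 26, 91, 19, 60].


Initial: [29, 26, 91, 19, 60]
Pass 1: [26, 29, 19, 60, 91] (3 swaps)

After 1 pass: [26, 29, 19, 60, 91]


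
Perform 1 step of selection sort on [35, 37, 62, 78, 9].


Initial: [35, 37, 62, 78, 9]
Step 1: min=9 at 4
  Swap: [9, 37, 62, 78, 35]

After 1 step: [9, 37, 62, 78, 35]


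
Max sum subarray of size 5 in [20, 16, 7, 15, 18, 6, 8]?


[0:5]: 76
[1:6]: 62
[2:7]: 54

Max: 76 at [0:5]


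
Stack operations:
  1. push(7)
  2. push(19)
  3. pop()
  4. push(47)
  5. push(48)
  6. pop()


push(7) -> [7]
push(19) -> [7, 19]
pop()->19, [7]
push(47) -> [7, 47]
push(48) -> [7, 47, 48]
pop()->48, [7, 47]

Final stack: [7, 47]


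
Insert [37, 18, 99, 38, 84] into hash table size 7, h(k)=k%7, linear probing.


Insert 37: h=2 -> slot 2
Insert 18: h=4 -> slot 4
Insert 99: h=1 -> slot 1
Insert 38: h=3 -> slot 3
Insert 84: h=0 -> slot 0

Table: [84, 99, 37, 38, 18, None, None]


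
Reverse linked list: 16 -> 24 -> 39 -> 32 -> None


Step 1: curr=16, set curr.next=prev(None) | reversed so far: 16
Step 2: curr=24, set curr.next=prev(16) | reversed so far: 24 -> 16
Step 3: curr=39, set curr.next=prev(24) | reversed so far: 39 -> 24 -> 16
Step 4: curr=32, set curr.next=prev(39) | reversed so far: 32 -> 39 -> 24 -> 16

32 -> 39 -> 24 -> 16 -> None


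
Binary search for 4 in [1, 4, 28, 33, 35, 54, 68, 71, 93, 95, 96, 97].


Step 1: lo=0, hi=11, mid=5, val=54
Step 2: lo=0, hi=4, mid=2, val=28
Step 3: lo=0, hi=1, mid=0, val=1
Step 4: lo=1, hi=1, mid=1, val=4

Found at index 1


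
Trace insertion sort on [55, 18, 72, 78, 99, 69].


Initial: [55, 18, 72, 78, 99, 69]
Insert 18: [18, 55, 72, 78, 99, 69]
Insert 72: [18, 55, 72, 78, 99, 69]
Insert 78: [18, 55, 72, 78, 99, 69]
Insert 99: [18, 55, 72, 78, 99, 69]
Insert 69: [18, 55, 69, 72, 78, 99]

Sorted: [18, 55, 69, 72, 78, 99]


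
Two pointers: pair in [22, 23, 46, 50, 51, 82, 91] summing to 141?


lo=0(22)+hi=6(91)=113
lo=1(23)+hi=6(91)=114
lo=2(46)+hi=6(91)=137
lo=3(50)+hi=6(91)=141

Yes: 50+91=141


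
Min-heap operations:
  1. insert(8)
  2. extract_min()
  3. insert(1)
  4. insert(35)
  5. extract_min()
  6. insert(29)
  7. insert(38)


insert(8) -> [8]
extract_min()->8, []
insert(1) -> [1]
insert(35) -> [1, 35]
extract_min()->1, [35]
insert(29) -> [29, 35]
insert(38) -> [29, 35, 38]

Final heap: [29, 35, 38]


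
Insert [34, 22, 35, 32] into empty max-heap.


Insert 34: [34]
Insert 22: [34, 22]
Insert 35: [35, 22, 34]
Insert 32: [35, 32, 34, 22]

Final heap: [35, 32, 34, 22]


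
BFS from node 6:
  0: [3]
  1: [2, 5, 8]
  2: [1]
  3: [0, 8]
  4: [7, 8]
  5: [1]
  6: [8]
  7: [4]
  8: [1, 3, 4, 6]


Visit 6, enqueue [8]
Visit 8, enqueue [1, 3, 4]
Visit 1, enqueue [2, 5]
Visit 3, enqueue [0]
Visit 4, enqueue [7]
Visit 2, enqueue []
Visit 5, enqueue []
Visit 0, enqueue []
Visit 7, enqueue []

BFS order: [6, 8, 1, 3, 4, 2, 5, 0, 7]


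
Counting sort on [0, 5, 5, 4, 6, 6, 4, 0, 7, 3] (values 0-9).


Input: [0, 5, 5, 4, 6, 6, 4, 0, 7, 3]
Counts: [2, 0, 0, 1, 2, 2, 2, 1, 0, 0]

Sorted: [0, 0, 3, 4, 4, 5, 5, 6, 6, 7]


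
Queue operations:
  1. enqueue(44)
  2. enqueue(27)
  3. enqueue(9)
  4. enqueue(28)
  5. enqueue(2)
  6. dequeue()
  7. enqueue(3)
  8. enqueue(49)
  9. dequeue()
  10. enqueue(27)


enqueue(44) -> [44]
enqueue(27) -> [44, 27]
enqueue(9) -> [44, 27, 9]
enqueue(28) -> [44, 27, 9, 28]
enqueue(2) -> [44, 27, 9, 28, 2]
dequeue()->44, [27, 9, 28, 2]
enqueue(3) -> [27, 9, 28, 2, 3]
enqueue(49) -> [27, 9, 28, 2, 3, 49]
dequeue()->27, [9, 28, 2, 3, 49]
enqueue(27) -> [9, 28, 2, 3, 49, 27]

Final queue: [9, 28, 2, 3, 49, 27]


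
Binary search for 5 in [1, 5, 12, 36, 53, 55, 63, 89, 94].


Step 1: lo=0, hi=8, mid=4, val=53
Step 2: lo=0, hi=3, mid=1, val=5

Found at index 1


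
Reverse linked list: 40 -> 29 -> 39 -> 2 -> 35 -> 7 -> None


Step 1: curr=40, set curr.next=prev(None) | reversed so far: 40
Step 2: curr=29, set curr.next=prev(40) | reversed so far: 29 -> 40
Step 3: curr=39, set curr.next=prev(29) | reversed so far: 39 -> 29 -> 40
Step 4: curr=2, set curr.next=prev(39) | reversed so far: 2 -> 39 -> 29 -> 40
Step 5: curr=35, set curr.next=prev(2) | reversed so far: 35 -> 2 -> 39 -> 29 -> 40
Step 6: curr=7, set curr.next=prev(35) | reversed so far: 7 -> 35 -> 2 -> 39 -> 29 -> 40

7 -> 35 -> 2 -> 39 -> 29 -> 40 -> None


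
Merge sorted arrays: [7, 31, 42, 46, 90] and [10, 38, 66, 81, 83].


Take 7 from A
Take 10 from B
Take 31 from A
Take 38 from B
Take 42 from A
Take 46 from A
Take 66 from B
Take 81 from B
Take 83 from B

Merged: [7, 10, 31, 38, 42, 46, 66, 81, 83, 90]


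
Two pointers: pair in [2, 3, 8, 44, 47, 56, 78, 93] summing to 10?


lo=0(2)+hi=7(93)=95
lo=0(2)+hi=6(78)=80
lo=0(2)+hi=5(56)=58
lo=0(2)+hi=4(47)=49
lo=0(2)+hi=3(44)=46
lo=0(2)+hi=2(8)=10

Yes: 2+8=10


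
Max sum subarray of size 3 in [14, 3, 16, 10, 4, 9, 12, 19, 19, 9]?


[0:3]: 33
[1:4]: 29
[2:5]: 30
[3:6]: 23
[4:7]: 25
[5:8]: 40
[6:9]: 50
[7:10]: 47

Max: 50 at [6:9]


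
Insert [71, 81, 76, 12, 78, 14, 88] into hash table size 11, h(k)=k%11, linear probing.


Insert 71: h=5 -> slot 5
Insert 81: h=4 -> slot 4
Insert 76: h=10 -> slot 10
Insert 12: h=1 -> slot 1
Insert 78: h=1, 1 probes -> slot 2
Insert 14: h=3 -> slot 3
Insert 88: h=0 -> slot 0

Table: [88, 12, 78, 14, 81, 71, None, None, None, None, 76]


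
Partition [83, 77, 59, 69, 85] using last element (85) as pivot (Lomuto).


Pivot: 85
  83 <= 85: advance i (no swap)
  77 <= 85: advance i (no swap)
  59 <= 85: advance i (no swap)
  69 <= 85: advance i (no swap)
Place pivot at 4: [83, 77, 59, 69, 85]

Partitioned: [83, 77, 59, 69, 85]


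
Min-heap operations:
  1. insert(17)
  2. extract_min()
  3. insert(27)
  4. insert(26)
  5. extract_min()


insert(17) -> [17]
extract_min()->17, []
insert(27) -> [27]
insert(26) -> [26, 27]
extract_min()->26, [27]

Final heap: [27]


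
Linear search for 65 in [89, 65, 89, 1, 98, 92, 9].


i=0: 89!=65
i=1: 65==65 found!

Found at 1, 2 comps


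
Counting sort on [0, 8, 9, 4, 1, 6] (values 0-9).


Input: [0, 8, 9, 4, 1, 6]
Counts: [1, 1, 0, 0, 1, 0, 1, 0, 1, 1]

Sorted: [0, 1, 4, 6, 8, 9]


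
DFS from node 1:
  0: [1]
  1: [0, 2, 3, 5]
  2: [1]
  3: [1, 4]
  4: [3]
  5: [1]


Visit 1, push [5, 3, 2, 0]
Visit 0, push []
Visit 2, push []
Visit 3, push [4]
Visit 4, push []
Visit 5, push []

DFS order: [1, 0, 2, 3, 4, 5]


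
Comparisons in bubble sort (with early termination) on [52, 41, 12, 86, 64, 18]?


Algorithm: bubble sort (with early termination)
Input: [52, 41, 12, 86, 64, 18]
Sorted: [12, 18, 41, 52, 64, 86]

15


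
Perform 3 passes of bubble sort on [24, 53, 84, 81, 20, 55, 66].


Initial: [24, 53, 84, 81, 20, 55, 66]
Pass 1: [24, 53, 81, 20, 55, 66, 84] (4 swaps)
Pass 2: [24, 53, 20, 55, 66, 81, 84] (3 swaps)
Pass 3: [24, 20, 53, 55, 66, 81, 84] (1 swaps)

After 3 passes: [24, 20, 53, 55, 66, 81, 84]


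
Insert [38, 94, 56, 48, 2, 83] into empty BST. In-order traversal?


Insert 38: root
Insert 94: R from 38
Insert 56: R from 38 -> L from 94
Insert 48: R from 38 -> L from 94 -> L from 56
Insert 2: L from 38
Insert 83: R from 38 -> L from 94 -> R from 56

In-order: [2, 38, 48, 56, 83, 94]


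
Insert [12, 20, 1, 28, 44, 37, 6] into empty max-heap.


Insert 12: [12]
Insert 20: [20, 12]
Insert 1: [20, 12, 1]
Insert 28: [28, 20, 1, 12]
Insert 44: [44, 28, 1, 12, 20]
Insert 37: [44, 28, 37, 12, 20, 1]
Insert 6: [44, 28, 37, 12, 20, 1, 6]

Final heap: [44, 28, 37, 12, 20, 1, 6]


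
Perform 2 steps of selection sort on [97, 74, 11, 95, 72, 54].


Initial: [97, 74, 11, 95, 72, 54]
Step 1: min=11 at 2
  Swap: [11, 74, 97, 95, 72, 54]
Step 2: min=54 at 5
  Swap: [11, 54, 97, 95, 72, 74]

After 2 steps: [11, 54, 97, 95, 72, 74]


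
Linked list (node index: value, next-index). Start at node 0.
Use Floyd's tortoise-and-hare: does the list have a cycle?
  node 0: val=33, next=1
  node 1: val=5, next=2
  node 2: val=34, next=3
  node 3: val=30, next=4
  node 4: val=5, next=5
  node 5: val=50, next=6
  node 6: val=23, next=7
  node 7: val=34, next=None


Floyd's tortoise (slow, +1) and hare (fast, +2):
  init: slow=0, fast=0
  step 1: slow=1, fast=2
  step 2: slow=2, fast=4
  step 3: slow=3, fast=6
  step 4: fast 6->7->None, no cycle

Cycle: no


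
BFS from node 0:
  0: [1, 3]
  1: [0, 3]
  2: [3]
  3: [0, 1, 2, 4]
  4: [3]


Visit 0, enqueue [1, 3]
Visit 1, enqueue []
Visit 3, enqueue [2, 4]
Visit 2, enqueue []
Visit 4, enqueue []

BFS order: [0, 1, 3, 2, 4]


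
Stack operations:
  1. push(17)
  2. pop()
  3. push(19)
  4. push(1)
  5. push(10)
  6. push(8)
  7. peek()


push(17) -> [17]
pop()->17, []
push(19) -> [19]
push(1) -> [19, 1]
push(10) -> [19, 1, 10]
push(8) -> [19, 1, 10, 8]
peek()->8

Final stack: [19, 1, 10, 8]


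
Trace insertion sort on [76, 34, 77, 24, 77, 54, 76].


Initial: [76, 34, 77, 24, 77, 54, 76]
Insert 34: [34, 76, 77, 24, 77, 54, 76]
Insert 77: [34, 76, 77, 24, 77, 54, 76]
Insert 24: [24, 34, 76, 77, 77, 54, 76]
Insert 77: [24, 34, 76, 77, 77, 54, 76]
Insert 54: [24, 34, 54, 76, 77, 77, 76]
Insert 76: [24, 34, 54, 76, 76, 77, 77]

Sorted: [24, 34, 54, 76, 76, 77, 77]


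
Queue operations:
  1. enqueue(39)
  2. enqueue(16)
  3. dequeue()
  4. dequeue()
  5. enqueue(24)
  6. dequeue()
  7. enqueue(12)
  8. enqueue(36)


enqueue(39) -> [39]
enqueue(16) -> [39, 16]
dequeue()->39, [16]
dequeue()->16, []
enqueue(24) -> [24]
dequeue()->24, []
enqueue(12) -> [12]
enqueue(36) -> [12, 36]

Final queue: [12, 36]


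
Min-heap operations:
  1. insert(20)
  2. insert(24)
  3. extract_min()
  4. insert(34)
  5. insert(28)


insert(20) -> [20]
insert(24) -> [20, 24]
extract_min()->20, [24]
insert(34) -> [24, 34]
insert(28) -> [24, 34, 28]

Final heap: [24, 34, 28]


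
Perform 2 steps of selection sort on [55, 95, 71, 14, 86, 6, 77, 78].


Initial: [55, 95, 71, 14, 86, 6, 77, 78]
Step 1: min=6 at 5
  Swap: [6, 95, 71, 14, 86, 55, 77, 78]
Step 2: min=14 at 3
  Swap: [6, 14, 71, 95, 86, 55, 77, 78]

After 2 steps: [6, 14, 71, 95, 86, 55, 77, 78]


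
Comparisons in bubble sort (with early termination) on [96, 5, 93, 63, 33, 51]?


Algorithm: bubble sort (with early termination)
Input: [96, 5, 93, 63, 33, 51]
Sorted: [5, 33, 51, 63, 93, 96]

14


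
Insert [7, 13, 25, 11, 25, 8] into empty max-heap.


Insert 7: [7]
Insert 13: [13, 7]
Insert 25: [25, 7, 13]
Insert 11: [25, 11, 13, 7]
Insert 25: [25, 25, 13, 7, 11]
Insert 8: [25, 25, 13, 7, 11, 8]

Final heap: [25, 25, 13, 7, 11, 8]


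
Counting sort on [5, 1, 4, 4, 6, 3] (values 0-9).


Input: [5, 1, 4, 4, 6, 3]
Counts: [0, 1, 0, 1, 2, 1, 1, 0, 0, 0]

Sorted: [1, 3, 4, 4, 5, 6]


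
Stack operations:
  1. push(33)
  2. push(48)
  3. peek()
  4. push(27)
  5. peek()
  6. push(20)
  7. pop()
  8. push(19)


push(33) -> [33]
push(48) -> [33, 48]
peek()->48
push(27) -> [33, 48, 27]
peek()->27
push(20) -> [33, 48, 27, 20]
pop()->20, [33, 48, 27]
push(19) -> [33, 48, 27, 19]

Final stack: [33, 48, 27, 19]


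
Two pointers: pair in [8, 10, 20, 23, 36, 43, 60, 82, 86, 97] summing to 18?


lo=0(8)+hi=9(97)=105
lo=0(8)+hi=8(86)=94
lo=0(8)+hi=7(82)=90
lo=0(8)+hi=6(60)=68
lo=0(8)+hi=5(43)=51
lo=0(8)+hi=4(36)=44
lo=0(8)+hi=3(23)=31
lo=0(8)+hi=2(20)=28
lo=0(8)+hi=1(10)=18

Yes: 8+10=18


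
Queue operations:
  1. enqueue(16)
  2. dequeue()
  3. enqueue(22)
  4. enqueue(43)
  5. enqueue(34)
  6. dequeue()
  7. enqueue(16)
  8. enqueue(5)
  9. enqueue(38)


enqueue(16) -> [16]
dequeue()->16, []
enqueue(22) -> [22]
enqueue(43) -> [22, 43]
enqueue(34) -> [22, 43, 34]
dequeue()->22, [43, 34]
enqueue(16) -> [43, 34, 16]
enqueue(5) -> [43, 34, 16, 5]
enqueue(38) -> [43, 34, 16, 5, 38]

Final queue: [43, 34, 16, 5, 38]


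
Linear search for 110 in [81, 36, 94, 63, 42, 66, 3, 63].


i=0: 81!=110
i=1: 36!=110
i=2: 94!=110
i=3: 63!=110
i=4: 42!=110
i=5: 66!=110
i=6: 3!=110
i=7: 63!=110

Not found, 8 comps


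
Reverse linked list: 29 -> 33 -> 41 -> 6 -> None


Step 1: curr=29, set curr.next=prev(None) | reversed so far: 29
Step 2: curr=33, set curr.next=prev(29) | reversed so far: 33 -> 29
Step 3: curr=41, set curr.next=prev(33) | reversed so far: 41 -> 33 -> 29
Step 4: curr=6, set curr.next=prev(41) | reversed so far: 6 -> 41 -> 33 -> 29

6 -> 41 -> 33 -> 29 -> None


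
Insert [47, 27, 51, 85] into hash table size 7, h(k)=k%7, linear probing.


Insert 47: h=5 -> slot 5
Insert 27: h=6 -> slot 6
Insert 51: h=2 -> slot 2
Insert 85: h=1 -> slot 1

Table: [None, 85, 51, None, None, 47, 27]


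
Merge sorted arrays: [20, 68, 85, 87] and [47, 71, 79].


Take 20 from A
Take 47 from B
Take 68 from A
Take 71 from B
Take 79 from B

Merged: [20, 47, 68, 71, 79, 85, 87]


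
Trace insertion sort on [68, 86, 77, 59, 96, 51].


Initial: [68, 86, 77, 59, 96, 51]
Insert 86: [68, 86, 77, 59, 96, 51]
Insert 77: [68, 77, 86, 59, 96, 51]
Insert 59: [59, 68, 77, 86, 96, 51]
Insert 96: [59, 68, 77, 86, 96, 51]
Insert 51: [51, 59, 68, 77, 86, 96]

Sorted: [51, 59, 68, 77, 86, 96]


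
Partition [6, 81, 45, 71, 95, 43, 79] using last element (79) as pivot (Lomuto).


Pivot: 79
  6 <= 79: advance i (no swap)
  45 <= 79: swap -> [6, 45, 81, 71, 95, 43, 79]
  71 <= 79: swap -> [6, 45, 71, 81, 95, 43, 79]
  43 <= 79: swap -> [6, 45, 71, 43, 95, 81, 79]
Place pivot at 4: [6, 45, 71, 43, 79, 81, 95]

Partitioned: [6, 45, 71, 43, 79, 81, 95]


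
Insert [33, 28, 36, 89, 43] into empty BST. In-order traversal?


Insert 33: root
Insert 28: L from 33
Insert 36: R from 33
Insert 89: R from 33 -> R from 36
Insert 43: R from 33 -> R from 36 -> L from 89

In-order: [28, 33, 36, 43, 89]


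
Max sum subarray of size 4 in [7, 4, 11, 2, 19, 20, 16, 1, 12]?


[0:4]: 24
[1:5]: 36
[2:6]: 52
[3:7]: 57
[4:8]: 56
[5:9]: 49

Max: 57 at [3:7]


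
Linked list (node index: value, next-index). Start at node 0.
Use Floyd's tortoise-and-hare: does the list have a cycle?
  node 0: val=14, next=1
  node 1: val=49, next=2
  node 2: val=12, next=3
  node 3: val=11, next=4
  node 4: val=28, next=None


Floyd's tortoise (slow, +1) and hare (fast, +2):
  init: slow=0, fast=0
  step 1: slow=1, fast=2
  step 2: slow=2, fast=4
  step 3: fast -> None, no cycle

Cycle: no


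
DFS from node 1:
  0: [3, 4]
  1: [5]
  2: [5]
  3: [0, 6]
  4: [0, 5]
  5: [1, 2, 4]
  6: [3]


Visit 1, push [5]
Visit 5, push [4, 2]
Visit 2, push []
Visit 4, push [0]
Visit 0, push [3]
Visit 3, push [6]
Visit 6, push []

DFS order: [1, 5, 2, 4, 0, 3, 6]


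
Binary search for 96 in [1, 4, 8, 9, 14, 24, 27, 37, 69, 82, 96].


Step 1: lo=0, hi=10, mid=5, val=24
Step 2: lo=6, hi=10, mid=8, val=69
Step 3: lo=9, hi=10, mid=9, val=82
Step 4: lo=10, hi=10, mid=10, val=96

Found at index 10


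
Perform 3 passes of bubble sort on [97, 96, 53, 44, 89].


Initial: [97, 96, 53, 44, 89]
Pass 1: [96, 53, 44, 89, 97] (4 swaps)
Pass 2: [53, 44, 89, 96, 97] (3 swaps)
Pass 3: [44, 53, 89, 96, 97] (1 swaps)

After 3 passes: [44, 53, 89, 96, 97]


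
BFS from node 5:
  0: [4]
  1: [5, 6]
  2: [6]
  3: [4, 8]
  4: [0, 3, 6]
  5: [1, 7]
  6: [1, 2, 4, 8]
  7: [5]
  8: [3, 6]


Visit 5, enqueue [1, 7]
Visit 1, enqueue [6]
Visit 7, enqueue []
Visit 6, enqueue [2, 4, 8]
Visit 2, enqueue []
Visit 4, enqueue [0, 3]
Visit 8, enqueue []
Visit 0, enqueue []
Visit 3, enqueue []

BFS order: [5, 1, 7, 6, 2, 4, 8, 0, 3]


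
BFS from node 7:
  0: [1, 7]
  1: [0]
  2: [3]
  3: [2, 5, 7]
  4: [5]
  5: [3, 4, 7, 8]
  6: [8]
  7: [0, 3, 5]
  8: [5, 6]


Visit 7, enqueue [0, 3, 5]
Visit 0, enqueue [1]
Visit 3, enqueue [2]
Visit 5, enqueue [4, 8]
Visit 1, enqueue []
Visit 2, enqueue []
Visit 4, enqueue []
Visit 8, enqueue [6]
Visit 6, enqueue []

BFS order: [7, 0, 3, 5, 1, 2, 4, 8, 6]


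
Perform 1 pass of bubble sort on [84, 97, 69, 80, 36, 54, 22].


Initial: [84, 97, 69, 80, 36, 54, 22]
Pass 1: [84, 69, 80, 36, 54, 22, 97] (5 swaps)

After 1 pass: [84, 69, 80, 36, 54, 22, 97]


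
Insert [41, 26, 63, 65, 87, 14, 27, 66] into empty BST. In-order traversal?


Insert 41: root
Insert 26: L from 41
Insert 63: R from 41
Insert 65: R from 41 -> R from 63
Insert 87: R from 41 -> R from 63 -> R from 65
Insert 14: L from 41 -> L from 26
Insert 27: L from 41 -> R from 26
Insert 66: R from 41 -> R from 63 -> R from 65 -> L from 87

In-order: [14, 26, 27, 41, 63, 65, 66, 87]


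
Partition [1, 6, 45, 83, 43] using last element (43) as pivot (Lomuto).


Pivot: 43
  1 <= 43: advance i (no swap)
  6 <= 43: advance i (no swap)
Place pivot at 2: [1, 6, 43, 83, 45]

Partitioned: [1, 6, 43, 83, 45]


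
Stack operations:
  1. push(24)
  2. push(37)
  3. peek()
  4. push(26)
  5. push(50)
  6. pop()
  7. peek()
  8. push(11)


push(24) -> [24]
push(37) -> [24, 37]
peek()->37
push(26) -> [24, 37, 26]
push(50) -> [24, 37, 26, 50]
pop()->50, [24, 37, 26]
peek()->26
push(11) -> [24, 37, 26, 11]

Final stack: [24, 37, 26, 11]


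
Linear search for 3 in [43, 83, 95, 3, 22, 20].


i=0: 43!=3
i=1: 83!=3
i=2: 95!=3
i=3: 3==3 found!

Found at 3, 4 comps


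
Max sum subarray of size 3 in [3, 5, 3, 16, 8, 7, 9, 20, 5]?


[0:3]: 11
[1:4]: 24
[2:5]: 27
[3:6]: 31
[4:7]: 24
[5:8]: 36
[6:9]: 34

Max: 36 at [5:8]


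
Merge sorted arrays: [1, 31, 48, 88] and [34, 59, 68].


Take 1 from A
Take 31 from A
Take 34 from B
Take 48 from A
Take 59 from B
Take 68 from B

Merged: [1, 31, 34, 48, 59, 68, 88]


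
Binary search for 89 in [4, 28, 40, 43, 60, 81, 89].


Step 1: lo=0, hi=6, mid=3, val=43
Step 2: lo=4, hi=6, mid=5, val=81
Step 3: lo=6, hi=6, mid=6, val=89

Found at index 6


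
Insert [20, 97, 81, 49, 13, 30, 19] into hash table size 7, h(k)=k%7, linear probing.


Insert 20: h=6 -> slot 6
Insert 97: h=6, 1 probes -> slot 0
Insert 81: h=4 -> slot 4
Insert 49: h=0, 1 probes -> slot 1
Insert 13: h=6, 3 probes -> slot 2
Insert 30: h=2, 1 probes -> slot 3
Insert 19: h=5 -> slot 5

Table: [97, 49, 13, 30, 81, 19, 20]


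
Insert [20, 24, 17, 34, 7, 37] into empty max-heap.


Insert 20: [20]
Insert 24: [24, 20]
Insert 17: [24, 20, 17]
Insert 34: [34, 24, 17, 20]
Insert 7: [34, 24, 17, 20, 7]
Insert 37: [37, 24, 34, 20, 7, 17]

Final heap: [37, 24, 34, 20, 7, 17]


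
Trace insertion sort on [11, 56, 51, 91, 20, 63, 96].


Initial: [11, 56, 51, 91, 20, 63, 96]
Insert 56: [11, 56, 51, 91, 20, 63, 96]
Insert 51: [11, 51, 56, 91, 20, 63, 96]
Insert 91: [11, 51, 56, 91, 20, 63, 96]
Insert 20: [11, 20, 51, 56, 91, 63, 96]
Insert 63: [11, 20, 51, 56, 63, 91, 96]
Insert 96: [11, 20, 51, 56, 63, 91, 96]

Sorted: [11, 20, 51, 56, 63, 91, 96]


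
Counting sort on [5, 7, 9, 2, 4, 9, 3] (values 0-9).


Input: [5, 7, 9, 2, 4, 9, 3]
Counts: [0, 0, 1, 1, 1, 1, 0, 1, 0, 2]

Sorted: [2, 3, 4, 5, 7, 9, 9]


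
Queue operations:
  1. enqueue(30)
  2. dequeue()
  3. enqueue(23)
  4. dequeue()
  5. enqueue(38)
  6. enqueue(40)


enqueue(30) -> [30]
dequeue()->30, []
enqueue(23) -> [23]
dequeue()->23, []
enqueue(38) -> [38]
enqueue(40) -> [38, 40]

Final queue: [38, 40]


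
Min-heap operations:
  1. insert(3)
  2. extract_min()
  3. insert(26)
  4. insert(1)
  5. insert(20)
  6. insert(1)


insert(3) -> [3]
extract_min()->3, []
insert(26) -> [26]
insert(1) -> [1, 26]
insert(20) -> [1, 26, 20]
insert(1) -> [1, 1, 20, 26]

Final heap: [1, 1, 20, 26]


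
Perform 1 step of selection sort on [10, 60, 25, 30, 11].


Initial: [10, 60, 25, 30, 11]
Step 1: min=10 at 0
  Swap: [10, 60, 25, 30, 11]

After 1 step: [10, 60, 25, 30, 11]


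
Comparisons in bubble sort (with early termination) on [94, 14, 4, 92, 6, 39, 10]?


Algorithm: bubble sort (with early termination)
Input: [94, 14, 4, 92, 6, 39, 10]
Sorted: [4, 6, 10, 14, 39, 92, 94]

20


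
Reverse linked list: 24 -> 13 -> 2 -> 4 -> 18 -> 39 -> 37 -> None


Step 1: curr=24, set curr.next=prev(None) | reversed so far: 24
Step 2: curr=13, set curr.next=prev(24) | reversed so far: 13 -> 24
Step 3: curr=2, set curr.next=prev(13) | reversed so far: 2 -> 13 -> 24
Step 4: curr=4, set curr.next=prev(2) | reversed so far: 4 -> 2 -> 13 -> 24
Step 5: curr=18, set curr.next=prev(4) | reversed so far: 18 -> 4 -> 2 -> 13 -> 24
Step 6: curr=39, set curr.next=prev(18) | reversed so far: 39 -> 18 -> 4 -> 2 -> 13 -> 24
Step 7: curr=37, set curr.next=prev(39) | reversed so far: 37 -> 39 -> 18 -> 4 -> 2 -> 13 -> 24

37 -> 39 -> 18 -> 4 -> 2 -> 13 -> 24 -> None


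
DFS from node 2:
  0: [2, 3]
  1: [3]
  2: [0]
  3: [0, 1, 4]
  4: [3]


Visit 2, push [0]
Visit 0, push [3]
Visit 3, push [4, 1]
Visit 1, push []
Visit 4, push []

DFS order: [2, 0, 3, 1, 4]


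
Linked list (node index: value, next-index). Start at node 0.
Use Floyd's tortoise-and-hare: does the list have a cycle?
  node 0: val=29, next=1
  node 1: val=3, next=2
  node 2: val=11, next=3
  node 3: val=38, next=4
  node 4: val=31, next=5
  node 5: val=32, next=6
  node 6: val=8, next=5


Floyd's tortoise (slow, +1) and hare (fast, +2):
  init: slow=0, fast=0
  step 1: slow=1, fast=2
  step 2: slow=2, fast=4
  step 3: slow=3, fast=6
  step 4: slow=4, fast=6
  step 5: slow=5, fast=6
  step 6: slow=6, fast=6
  slow == fast at node 6: cycle detected

Cycle: yes


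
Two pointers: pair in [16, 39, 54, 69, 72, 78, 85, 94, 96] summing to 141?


lo=0(16)+hi=8(96)=112
lo=1(39)+hi=8(96)=135
lo=2(54)+hi=8(96)=150
lo=2(54)+hi=7(94)=148
lo=2(54)+hi=6(85)=139
lo=3(69)+hi=6(85)=154
lo=3(69)+hi=5(78)=147
lo=3(69)+hi=4(72)=141

Yes: 69+72=141
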